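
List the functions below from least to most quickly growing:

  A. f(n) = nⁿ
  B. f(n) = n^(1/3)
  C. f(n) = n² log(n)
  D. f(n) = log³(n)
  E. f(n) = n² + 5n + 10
D < B < E < C < A

Comparing growth rates:
D = log³(n) is O(log³ n)
B = n^(1/3) is O(n^(1/3))
E = n² + 5n + 10 is O(n²)
C = n² log(n) is O(n² log n)
A = nⁿ is O(nⁿ)

Therefore, the order from slowest to fastest is: D < B < E < C < A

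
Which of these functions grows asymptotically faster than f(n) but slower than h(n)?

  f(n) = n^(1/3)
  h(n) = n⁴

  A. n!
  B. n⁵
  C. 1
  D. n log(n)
D

We need g(n) with n^(1/3) = o(g(n)) and g(n) = o(n⁴), i.e. O(n^(1/3)) ≺ g ≺ O(n⁴).
Check each option:
  A. n! — O(n!) does not grow strictly slower than h(n)
  B. n⁵ — O(n⁵) does not grow strictly slower than h(n)
  C. 1 — O(1) does not grow strictly faster than f(n)
  D. n log(n) — O(n log n) is strictly between O(n^(1/3)) and O(n⁴) ✓

Only option D (n log(n)) lies strictly between.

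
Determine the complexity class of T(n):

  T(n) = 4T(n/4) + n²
Θ(n²)

Master Theorem: a = 4, b = 4, f(n) = n².
Compute the critical exponent d = log₄(4) = 1.
Compare f(n) = Θ(n²) against n^d:
  k = 2 > d = 1, so f(n) = Ω(n^(d+ε)) — Case 3.
  Regularity: a·(n/b)^2/n^2 = a/b^2 = 4/16 < 1 ✓.
  The top-level work dominates: T(n) = Θ(f(n)) = Θ(n²).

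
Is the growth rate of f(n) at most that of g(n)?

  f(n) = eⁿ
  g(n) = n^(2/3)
False

f(n) = eⁿ is O(eⁿ), and g(n) = n^(2/3) is O(n^(2/3)).
Since O(eⁿ) grows faster than O(n^(2/3)), f(n) = O(g(n)) is false.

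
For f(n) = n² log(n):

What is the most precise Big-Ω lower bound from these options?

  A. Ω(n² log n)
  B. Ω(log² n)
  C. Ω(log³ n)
A

f(n) = n² log(n) is Ω(n² log n).
All listed options are valid Big-Ω bounds (lower bounds),
but Ω(n² log n) is the tightest (largest valid bound).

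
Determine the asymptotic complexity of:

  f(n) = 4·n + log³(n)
O(n)

The dominant term in 4·n + log³(n) is 4·n, which is Θ(n).
Lower-order terms (log³(n)) are asymptotically negligible.
Constants are absorbed, so the tightest bound is O(n).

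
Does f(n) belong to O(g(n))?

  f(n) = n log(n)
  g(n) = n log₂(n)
True

f(n) = n log(n) and g(n) = n log₂(n) are both O(n log n).
Big-O permits equal growth rates (f ≤ c·g for some c), so f(n) = O(g(n)) is true.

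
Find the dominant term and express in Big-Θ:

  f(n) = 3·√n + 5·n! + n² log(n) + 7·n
Θ(n!)

Order the terms by growth rate: 3·√n ≺ 7·n ≺ n² log(n) ≺ 5·n!.
The fastest-growing term 5·n! dominates as n → ∞; dropping its constant factor gives Θ(n!).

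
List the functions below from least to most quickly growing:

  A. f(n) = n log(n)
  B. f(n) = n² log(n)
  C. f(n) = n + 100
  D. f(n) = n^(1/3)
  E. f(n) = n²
D < C < A < E < B

Comparing growth rates:
D = n^(1/3) is O(n^(1/3))
C = n + 100 is O(n)
A = n log(n) is O(n log n)
E = n² is O(n²)
B = n² log(n) is O(n² log n)

Therefore, the order from slowest to fastest is: D < C < A < E < B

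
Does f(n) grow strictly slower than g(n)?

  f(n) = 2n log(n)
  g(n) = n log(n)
False

f(n) = 2n log(n) is O(n log n), and g(n) = n log(n) is O(n log n).
Since they have the same growth rate, f(n) = o(g(n)) is false.
(f = o(g) requires f to grow strictly slower, not equal.)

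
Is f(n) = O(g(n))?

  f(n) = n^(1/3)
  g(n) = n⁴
True

f(n) = n^(1/3) is O(n^(1/3)), and g(n) = n⁴ is O(n⁴).
Since O(n^(1/3)) ⊆ O(n⁴) (f grows no faster than g), f(n) = O(g(n)) is true.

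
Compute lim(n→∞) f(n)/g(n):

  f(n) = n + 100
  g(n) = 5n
1/5

Since n + 100 and 5n have the same growth rate (O(n)),
the ratio converges to a constant: 1/5.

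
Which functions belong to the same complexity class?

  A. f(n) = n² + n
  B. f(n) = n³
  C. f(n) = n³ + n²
B and C

Examining each function:
  A. n² + n is O(n²)
  B. n³ is O(n³)
  C. n³ + n² is O(n³)

Functions B and C both have the same complexity class.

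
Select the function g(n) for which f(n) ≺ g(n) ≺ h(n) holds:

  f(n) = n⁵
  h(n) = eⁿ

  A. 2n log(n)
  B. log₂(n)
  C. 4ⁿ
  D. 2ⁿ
D

We need g(n) with n⁵ = o(g(n)) and g(n) = o(eⁿ), i.e. O(n⁵) ≺ g ≺ O(eⁿ).
Check each option:
  A. 2n log(n) — O(n log n) does not grow strictly faster than f(n)
  B. log₂(n) — O(log n) does not grow strictly faster than f(n)
  C. 4ⁿ — O(4ⁿ) does not grow strictly slower than h(n)
  D. 2ⁿ — O(2ⁿ) is strictly between O(n⁵) and O(eⁿ) ✓

Only option D (2ⁿ) lies strictly between.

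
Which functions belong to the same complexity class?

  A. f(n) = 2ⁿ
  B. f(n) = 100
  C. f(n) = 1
B and C

Examining each function:
  A. 2ⁿ is O(2ⁿ)
  B. 100 is O(1)
  C. 1 is O(1)

Functions B and C both have the same complexity class.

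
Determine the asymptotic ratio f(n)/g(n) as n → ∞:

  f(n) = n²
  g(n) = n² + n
1

Since n² and n² + n have the same growth rate (O(n²)),
the ratio converges to a constant: 1.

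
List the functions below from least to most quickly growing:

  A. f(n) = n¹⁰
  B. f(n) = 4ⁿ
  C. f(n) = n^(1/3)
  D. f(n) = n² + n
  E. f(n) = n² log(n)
C < D < E < A < B

Comparing growth rates:
C = n^(1/3) is O(n^(1/3))
D = n² + n is O(n²)
E = n² log(n) is O(n² log n)
A = n¹⁰ is O(n¹⁰)
B = 4ⁿ is O(4ⁿ)

Therefore, the order from slowest to fastest is: C < D < E < A < B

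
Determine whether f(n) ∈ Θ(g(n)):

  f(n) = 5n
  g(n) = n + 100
True

f(n) = 5n and g(n) = n + 100 are both O(n).
Since they have the same asymptotic growth rate, f(n) = Θ(g(n)) is true.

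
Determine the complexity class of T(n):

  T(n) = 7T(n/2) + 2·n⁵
Θ(n⁵)

Master Theorem: a = 7, b = 2, f(n) = 2·n⁵.
Compute the critical exponent d = log₂(7) = 2.807.
Compare f(n) = Θ(n⁵) against n^d:
  k = 5 > d = 2.807, so f(n) = Ω(n^(d+ε)) — Case 3.
  Regularity: a·(n/b)^5/n^5 = a/b^5 = 7/32 < 1 ✓.
  The top-level work dominates: T(n) = Θ(f(n)) = Θ(n⁵).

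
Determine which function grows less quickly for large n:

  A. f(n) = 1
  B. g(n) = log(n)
A

f(n) = 1 is O(1), while g(n) = log(n) is O(log n).
Since O(1) grows slower than O(log n), f(n) is dominated.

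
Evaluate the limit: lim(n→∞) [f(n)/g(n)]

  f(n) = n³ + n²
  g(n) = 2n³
1/2

Since n³ + n² and 2n³ have the same growth rate (O(n³)),
the ratio converges to a constant: 1/2.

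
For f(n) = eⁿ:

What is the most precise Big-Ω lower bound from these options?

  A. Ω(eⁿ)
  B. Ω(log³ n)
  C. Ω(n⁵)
A

f(n) = eⁿ is Ω(eⁿ).
All listed options are valid Big-Ω bounds (lower bounds),
but Ω(eⁿ) is the tightest (largest valid bound).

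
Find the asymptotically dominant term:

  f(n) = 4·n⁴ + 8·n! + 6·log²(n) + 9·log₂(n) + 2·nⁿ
2·nⁿ

Looking at each term:
  - 4·n⁴ is O(n⁴)
  - 8·n! is O(n!)
  - 6·log²(n) is O(log² n)
  - 9·log₂(n) is O(log n)
  - 2·nⁿ is O(nⁿ)

The term 2·nⁿ (O(nⁿ)) grows fastest and dominates all others.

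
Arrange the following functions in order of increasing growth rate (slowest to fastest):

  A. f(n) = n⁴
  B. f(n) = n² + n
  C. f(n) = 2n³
B < C < A

Comparing growth rates:
B = n² + n is O(n²)
C = 2n³ is O(n³)
A = n⁴ is O(n⁴)

Therefore, the order from slowest to fastest is: B < C < A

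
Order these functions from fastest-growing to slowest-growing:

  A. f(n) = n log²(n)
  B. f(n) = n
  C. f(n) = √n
A > B > C

Comparing growth rates:
A = n log²(n) is O(n log² n)
B = n is O(n)
C = √n is O(√n)

Therefore, the order from fastest to slowest is: A > B > C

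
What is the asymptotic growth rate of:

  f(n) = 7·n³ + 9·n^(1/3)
Θ(n³)

Order the terms by growth rate: 9·n^(1/3) ≺ 7·n³.
The fastest-growing term 7·n³ dominates as n → ∞; dropping its constant factor gives Θ(n³).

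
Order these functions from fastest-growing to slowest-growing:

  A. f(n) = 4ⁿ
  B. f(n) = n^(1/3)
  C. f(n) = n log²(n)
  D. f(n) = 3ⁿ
A > D > C > B

Comparing growth rates:
A = 4ⁿ is O(4ⁿ)
D = 3ⁿ is O(3ⁿ)
C = n log²(n) is O(n log² n)
B = n^(1/3) is O(n^(1/3))

Therefore, the order from fastest to slowest is: A > D > C > B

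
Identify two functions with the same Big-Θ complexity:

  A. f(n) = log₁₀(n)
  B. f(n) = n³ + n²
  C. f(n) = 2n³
B and C

Examining each function:
  A. log₁₀(n) is O(log n)
  B. n³ + n² is O(n³)
  C. 2n³ is O(n³)

Functions B and C both have the same complexity class.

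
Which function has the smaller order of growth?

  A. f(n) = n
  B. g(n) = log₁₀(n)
B

f(n) = n is O(n), while g(n) = log₁₀(n) is O(log n).
Since O(log n) grows slower than O(n), g(n) is dominated.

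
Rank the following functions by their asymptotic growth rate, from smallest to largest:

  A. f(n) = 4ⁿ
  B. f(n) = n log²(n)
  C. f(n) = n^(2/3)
C < B < A

Comparing growth rates:
C = n^(2/3) is O(n^(2/3))
B = n log²(n) is O(n log² n)
A = 4ⁿ is O(4ⁿ)

Therefore, the order from slowest to fastest is: C < B < A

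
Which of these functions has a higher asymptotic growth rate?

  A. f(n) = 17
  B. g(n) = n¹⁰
B

f(n) = 17 is O(1), while g(n) = n¹⁰ is O(n¹⁰).
Since O(n¹⁰) grows faster than O(1), g(n) dominates.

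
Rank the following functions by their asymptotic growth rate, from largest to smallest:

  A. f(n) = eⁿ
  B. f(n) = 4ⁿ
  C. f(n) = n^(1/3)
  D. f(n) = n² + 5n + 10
B > A > D > C

Comparing growth rates:
B = 4ⁿ is O(4ⁿ)
A = eⁿ is O(eⁿ)
D = n² + 5n + 10 is O(n²)
C = n^(1/3) is O(n^(1/3))

Therefore, the order from fastest to slowest is: B > A > D > C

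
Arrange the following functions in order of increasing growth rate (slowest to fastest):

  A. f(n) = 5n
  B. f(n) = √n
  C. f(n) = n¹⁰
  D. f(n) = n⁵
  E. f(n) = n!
B < A < D < C < E

Comparing growth rates:
B = √n is O(√n)
A = 5n is O(n)
D = n⁵ is O(n⁵)
C = n¹⁰ is O(n¹⁰)
E = n! is O(n!)

Therefore, the order from slowest to fastest is: B < A < D < C < E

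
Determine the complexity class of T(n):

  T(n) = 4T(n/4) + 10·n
Θ(n log n)

Master Theorem: a = 4, b = 4, f(n) = 10·n.
Compute the critical exponent d = log₄(4) = 1.
Compare f(n) = Θ(n) against n^d:
  k = 1 = d, so f(n) = Θ(n^d) — Case 2.
  Work is balanced across levels: T(n) = Θ(n^d log n) = Θ(n log n).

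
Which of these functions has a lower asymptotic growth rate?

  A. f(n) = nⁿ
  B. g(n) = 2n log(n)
B

f(n) = nⁿ is O(nⁿ), while g(n) = 2n log(n) is O(n log n).
Since O(n log n) grows slower than O(nⁿ), g(n) is dominated.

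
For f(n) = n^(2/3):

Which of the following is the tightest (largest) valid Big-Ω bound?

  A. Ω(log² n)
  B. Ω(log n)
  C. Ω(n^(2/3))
C

f(n) = n^(2/3) is Ω(n^(2/3)).
All listed options are valid Big-Ω bounds (lower bounds),
but Ω(n^(2/3)) is the tightest (largest valid bound).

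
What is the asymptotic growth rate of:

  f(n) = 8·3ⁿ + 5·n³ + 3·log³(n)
Θ(3ⁿ)

Order the terms by growth rate: 3·log³(n) ≺ 5·n³ ≺ 8·3ⁿ.
The fastest-growing term 8·3ⁿ dominates as n → ∞; dropping its constant factor gives Θ(3ⁿ).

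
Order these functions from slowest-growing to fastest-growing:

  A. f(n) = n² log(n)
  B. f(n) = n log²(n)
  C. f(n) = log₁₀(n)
C < B < A

Comparing growth rates:
C = log₁₀(n) is O(log n)
B = n log²(n) is O(n log² n)
A = n² log(n) is O(n² log n)

Therefore, the order from slowest to fastest is: C < B < A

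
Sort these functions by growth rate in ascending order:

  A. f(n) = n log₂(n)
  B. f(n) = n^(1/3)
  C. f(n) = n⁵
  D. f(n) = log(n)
D < B < A < C

Comparing growth rates:
D = log(n) is O(log n)
B = n^(1/3) is O(n^(1/3))
A = n log₂(n) is O(n log n)
C = n⁵ is O(n⁵)

Therefore, the order from slowest to fastest is: D < B < A < C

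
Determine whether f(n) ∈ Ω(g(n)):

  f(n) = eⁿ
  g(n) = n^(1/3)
True

f(n) = eⁿ is O(eⁿ), and g(n) = n^(1/3) is O(n^(1/3)).
Since O(eⁿ) grows at least as fast as O(n^(1/3)), f(n) = Ω(g(n)) is true.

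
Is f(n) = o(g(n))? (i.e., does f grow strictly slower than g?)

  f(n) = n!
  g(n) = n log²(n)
False

f(n) = n! is O(n!), and g(n) = n log²(n) is O(n log² n).
Since O(n!) grows faster than or equal to O(n log² n), f(n) = o(g(n)) is false.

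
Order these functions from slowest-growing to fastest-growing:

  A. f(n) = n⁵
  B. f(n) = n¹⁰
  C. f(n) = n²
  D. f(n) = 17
D < C < A < B

Comparing growth rates:
D = 17 is O(1)
C = n² is O(n²)
A = n⁵ is O(n⁵)
B = n¹⁰ is O(n¹⁰)

Therefore, the order from slowest to fastest is: D < C < A < B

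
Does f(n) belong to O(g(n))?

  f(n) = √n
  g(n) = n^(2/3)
True

f(n) = √n is O(√n), and g(n) = n^(2/3) is O(n^(2/3)).
Since O(√n) ⊆ O(n^(2/3)) (f grows no faster than g), f(n) = O(g(n)) is true.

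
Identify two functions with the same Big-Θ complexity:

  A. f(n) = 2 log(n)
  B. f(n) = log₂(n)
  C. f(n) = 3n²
A and B

Examining each function:
  A. 2 log(n) is O(log n)
  B. log₂(n) is O(log n)
  C. 3n² is O(n²)

Functions A and B both have the same complexity class.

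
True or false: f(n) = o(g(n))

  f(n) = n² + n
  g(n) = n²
False

f(n) = n² + n is O(n²), and g(n) = n² is O(n²).
Since they have the same growth rate, f(n) = o(g(n)) is false.
(f = o(g) requires f to grow strictly slower, not equal.)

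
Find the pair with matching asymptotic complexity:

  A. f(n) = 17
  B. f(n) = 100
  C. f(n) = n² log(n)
A and B

Examining each function:
  A. 17 is O(1)
  B. 100 is O(1)
  C. n² log(n) is O(n² log n)

Functions A and B both have the same complexity class.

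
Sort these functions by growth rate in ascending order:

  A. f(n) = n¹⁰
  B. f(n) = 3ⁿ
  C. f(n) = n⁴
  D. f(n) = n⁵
C < D < A < B

Comparing growth rates:
C = n⁴ is O(n⁴)
D = n⁵ is O(n⁵)
A = n¹⁰ is O(n¹⁰)
B = 3ⁿ is O(3ⁿ)

Therefore, the order from slowest to fastest is: C < D < A < B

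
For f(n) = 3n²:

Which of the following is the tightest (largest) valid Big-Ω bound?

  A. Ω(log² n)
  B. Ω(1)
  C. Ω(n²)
C

f(n) = 3n² is Ω(n²).
All listed options are valid Big-Ω bounds (lower bounds),
but Ω(n²) is the tightest (largest valid bound).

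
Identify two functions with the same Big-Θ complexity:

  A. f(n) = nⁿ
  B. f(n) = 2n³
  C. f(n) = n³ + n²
B and C

Examining each function:
  A. nⁿ is O(nⁿ)
  B. 2n³ is O(n³)
  C. n³ + n² is O(n³)

Functions B and C both have the same complexity class.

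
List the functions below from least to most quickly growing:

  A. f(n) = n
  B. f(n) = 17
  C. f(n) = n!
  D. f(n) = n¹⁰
B < A < D < C

Comparing growth rates:
B = 17 is O(1)
A = n is O(n)
D = n¹⁰ is O(n¹⁰)
C = n! is O(n!)

Therefore, the order from slowest to fastest is: B < A < D < C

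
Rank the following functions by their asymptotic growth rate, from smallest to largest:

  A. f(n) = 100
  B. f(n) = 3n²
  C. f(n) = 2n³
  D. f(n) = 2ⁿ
A < B < C < D

Comparing growth rates:
A = 100 is O(1)
B = 3n² is O(n²)
C = 2n³ is O(n³)
D = 2ⁿ is O(2ⁿ)

Therefore, the order from slowest to fastest is: A < B < C < D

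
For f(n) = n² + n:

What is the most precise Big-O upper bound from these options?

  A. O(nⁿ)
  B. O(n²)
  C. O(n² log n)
B

f(n) = n² + n is O(n²).
All listed options are valid Big-O bounds (upper bounds),
but O(n²) is the tightest (smallest valid bound).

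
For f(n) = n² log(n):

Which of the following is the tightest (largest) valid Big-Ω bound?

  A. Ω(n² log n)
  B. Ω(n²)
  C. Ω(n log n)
A

f(n) = n² log(n) is Ω(n² log n).
All listed options are valid Big-Ω bounds (lower bounds),
but Ω(n² log n) is the tightest (largest valid bound).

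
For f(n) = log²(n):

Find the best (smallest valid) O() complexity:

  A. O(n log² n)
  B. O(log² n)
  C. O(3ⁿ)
B

f(n) = log²(n) is O(log² n).
All listed options are valid Big-O bounds (upper bounds),
but O(log² n) is the tightest (smallest valid bound).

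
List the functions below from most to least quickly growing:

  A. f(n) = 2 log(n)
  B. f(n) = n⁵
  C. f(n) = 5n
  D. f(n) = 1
B > C > A > D

Comparing growth rates:
B = n⁵ is O(n⁵)
C = 5n is O(n)
A = 2 log(n) is O(log n)
D = 1 is O(1)

Therefore, the order from fastest to slowest is: B > C > A > D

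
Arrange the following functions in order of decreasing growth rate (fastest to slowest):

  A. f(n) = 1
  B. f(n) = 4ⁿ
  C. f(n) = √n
B > C > A

Comparing growth rates:
B = 4ⁿ is O(4ⁿ)
C = √n is O(√n)
A = 1 is O(1)

Therefore, the order from fastest to slowest is: B > C > A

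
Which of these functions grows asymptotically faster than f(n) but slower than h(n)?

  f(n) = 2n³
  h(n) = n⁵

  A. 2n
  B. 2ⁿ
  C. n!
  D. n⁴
D

We need g(n) with 2n³ = o(g(n)) and g(n) = o(n⁵), i.e. O(n³) ≺ g ≺ O(n⁵).
Check each option:
  A. 2n — O(n) does not grow strictly faster than f(n)
  B. 2ⁿ — O(2ⁿ) does not grow strictly slower than h(n)
  C. n! — O(n!) does not grow strictly slower than h(n)
  D. n⁴ — O(n⁴) is strictly between O(n³) and O(n⁵) ✓

Only option D (n⁴) lies strictly between.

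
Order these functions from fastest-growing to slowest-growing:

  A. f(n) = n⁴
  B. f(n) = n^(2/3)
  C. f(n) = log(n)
A > B > C

Comparing growth rates:
A = n⁴ is O(n⁴)
B = n^(2/3) is O(n^(2/3))
C = log(n) is O(log n)

Therefore, the order from fastest to slowest is: A > B > C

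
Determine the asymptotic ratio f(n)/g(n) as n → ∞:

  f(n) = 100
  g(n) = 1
100

Since 100 and 1 have the same growth rate (O(1)),
the ratio converges to a constant: 100.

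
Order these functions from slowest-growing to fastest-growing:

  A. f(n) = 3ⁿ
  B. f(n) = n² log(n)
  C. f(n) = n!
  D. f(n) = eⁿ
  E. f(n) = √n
E < B < D < A < C

Comparing growth rates:
E = √n is O(√n)
B = n² log(n) is O(n² log n)
D = eⁿ is O(eⁿ)
A = 3ⁿ is O(3ⁿ)
C = n! is O(n!)

Therefore, the order from slowest to fastest is: E < B < D < A < C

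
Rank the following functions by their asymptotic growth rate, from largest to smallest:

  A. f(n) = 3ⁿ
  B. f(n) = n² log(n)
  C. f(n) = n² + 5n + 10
A > B > C

Comparing growth rates:
A = 3ⁿ is O(3ⁿ)
B = n² log(n) is O(n² log n)
C = n² + 5n + 10 is O(n²)

Therefore, the order from fastest to slowest is: A > B > C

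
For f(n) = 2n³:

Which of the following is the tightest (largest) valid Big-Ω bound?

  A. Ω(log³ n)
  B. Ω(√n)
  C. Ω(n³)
C

f(n) = 2n³ is Ω(n³).
All listed options are valid Big-Ω bounds (lower bounds),
but Ω(n³) is the tightest (largest valid bound).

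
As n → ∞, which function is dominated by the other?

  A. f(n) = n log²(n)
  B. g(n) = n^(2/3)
B

f(n) = n log²(n) is O(n log² n), while g(n) = n^(2/3) is O(n^(2/3)).
Since O(n^(2/3)) grows slower than O(n log² n), g(n) is dominated.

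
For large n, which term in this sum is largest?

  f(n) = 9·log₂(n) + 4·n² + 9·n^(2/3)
4·n²

Looking at each term:
  - 9·log₂(n) is O(log n)
  - 4·n² is O(n²)
  - 9·n^(2/3) is O(n^(2/3))

The term 4·n² (O(n²)) grows fastest and dominates all others.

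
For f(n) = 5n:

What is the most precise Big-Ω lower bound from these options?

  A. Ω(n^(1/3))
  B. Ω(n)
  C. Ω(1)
B

f(n) = 5n is Ω(n).
All listed options are valid Big-Ω bounds (lower bounds),
but Ω(n) is the tightest (largest valid bound).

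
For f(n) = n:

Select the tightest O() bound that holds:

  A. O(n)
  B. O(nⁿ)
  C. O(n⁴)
A

f(n) = n is O(n).
All listed options are valid Big-O bounds (upper bounds),
but O(n) is the tightest (smallest valid bound).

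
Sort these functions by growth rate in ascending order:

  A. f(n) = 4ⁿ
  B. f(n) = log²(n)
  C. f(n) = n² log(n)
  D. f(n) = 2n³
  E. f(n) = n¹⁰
B < C < D < E < A

Comparing growth rates:
B = log²(n) is O(log² n)
C = n² log(n) is O(n² log n)
D = 2n³ is O(n³)
E = n¹⁰ is O(n¹⁰)
A = 4ⁿ is O(4ⁿ)

Therefore, the order from slowest to fastest is: B < C < D < E < A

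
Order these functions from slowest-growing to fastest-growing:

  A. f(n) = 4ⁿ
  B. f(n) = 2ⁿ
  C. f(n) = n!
B < A < C

Comparing growth rates:
B = 2ⁿ is O(2ⁿ)
A = 4ⁿ is O(4ⁿ)
C = n! is O(n!)

Therefore, the order from slowest to fastest is: B < A < C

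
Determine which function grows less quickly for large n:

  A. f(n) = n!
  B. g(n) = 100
B

f(n) = n! is O(n!), while g(n) = 100 is O(1).
Since O(1) grows slower than O(n!), g(n) is dominated.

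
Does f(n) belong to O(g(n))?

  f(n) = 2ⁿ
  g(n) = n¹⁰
False

f(n) = 2ⁿ is O(2ⁿ), and g(n) = n¹⁰ is O(n¹⁰).
Since O(2ⁿ) grows faster than O(n¹⁰), f(n) = O(g(n)) is false.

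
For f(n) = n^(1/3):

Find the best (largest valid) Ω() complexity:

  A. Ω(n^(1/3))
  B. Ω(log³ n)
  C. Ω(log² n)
A

f(n) = n^(1/3) is Ω(n^(1/3)).
All listed options are valid Big-Ω bounds (lower bounds),
but Ω(n^(1/3)) is the tightest (largest valid bound).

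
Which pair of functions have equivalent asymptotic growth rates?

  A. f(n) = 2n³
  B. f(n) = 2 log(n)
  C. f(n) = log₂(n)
B and C

Examining each function:
  A. 2n³ is O(n³)
  B. 2 log(n) is O(log n)
  C. log₂(n) is O(log n)

Functions B and C both have the same complexity class.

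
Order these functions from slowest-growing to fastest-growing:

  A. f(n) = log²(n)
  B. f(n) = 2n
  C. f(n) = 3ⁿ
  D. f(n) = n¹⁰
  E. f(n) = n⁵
A < B < E < D < C

Comparing growth rates:
A = log²(n) is O(log² n)
B = 2n is O(n)
E = n⁵ is O(n⁵)
D = n¹⁰ is O(n¹⁰)
C = 3ⁿ is O(3ⁿ)

Therefore, the order from slowest to fastest is: A < B < E < D < C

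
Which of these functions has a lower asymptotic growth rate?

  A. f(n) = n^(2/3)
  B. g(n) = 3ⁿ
A

f(n) = n^(2/3) is O(n^(2/3)), while g(n) = 3ⁿ is O(3ⁿ).
Since O(n^(2/3)) grows slower than O(3ⁿ), f(n) is dominated.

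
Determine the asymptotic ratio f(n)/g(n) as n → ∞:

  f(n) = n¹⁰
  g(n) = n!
0

Since n¹⁰ (O(n¹⁰)) grows slower than n! (O(n!)),
the ratio f(n)/g(n) → 0 as n → ∞.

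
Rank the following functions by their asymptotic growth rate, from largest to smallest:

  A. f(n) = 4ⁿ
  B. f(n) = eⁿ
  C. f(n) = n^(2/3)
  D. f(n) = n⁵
A > B > D > C

Comparing growth rates:
A = 4ⁿ is O(4ⁿ)
B = eⁿ is O(eⁿ)
D = n⁵ is O(n⁵)
C = n^(2/3) is O(n^(2/3))

Therefore, the order from fastest to slowest is: A > B > D > C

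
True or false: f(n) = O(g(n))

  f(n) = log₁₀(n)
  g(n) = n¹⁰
True

f(n) = log₁₀(n) is O(log n), and g(n) = n¹⁰ is O(n¹⁰).
Since O(log n) ⊆ O(n¹⁰) (f grows no faster than g), f(n) = O(g(n)) is true.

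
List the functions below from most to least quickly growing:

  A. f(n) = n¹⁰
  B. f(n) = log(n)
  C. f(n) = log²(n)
A > C > B

Comparing growth rates:
A = n¹⁰ is O(n¹⁰)
C = log²(n) is O(log² n)
B = log(n) is O(log n)

Therefore, the order from fastest to slowest is: A > C > B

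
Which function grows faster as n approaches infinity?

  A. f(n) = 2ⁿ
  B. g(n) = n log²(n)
A

f(n) = 2ⁿ is O(2ⁿ), while g(n) = n log²(n) is O(n log² n).
Since O(2ⁿ) grows faster than O(n log² n), f(n) dominates.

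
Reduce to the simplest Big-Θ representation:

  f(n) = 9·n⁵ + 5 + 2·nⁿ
Θ(nⁿ)

Order the terms by growth rate: 5 ≺ 9·n⁵ ≺ 2·nⁿ.
The fastest-growing term 2·nⁿ dominates as n → ∞; dropping its constant factor gives Θ(nⁿ).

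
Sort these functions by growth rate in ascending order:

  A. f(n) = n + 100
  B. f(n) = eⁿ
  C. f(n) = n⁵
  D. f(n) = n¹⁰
A < C < D < B

Comparing growth rates:
A = n + 100 is O(n)
C = n⁵ is O(n⁵)
D = n¹⁰ is O(n¹⁰)
B = eⁿ is O(eⁿ)

Therefore, the order from slowest to fastest is: A < C < D < B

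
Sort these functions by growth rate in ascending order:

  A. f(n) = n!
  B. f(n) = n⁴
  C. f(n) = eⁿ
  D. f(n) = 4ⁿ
B < C < D < A

Comparing growth rates:
B = n⁴ is O(n⁴)
C = eⁿ is O(eⁿ)
D = 4ⁿ is O(4ⁿ)
A = n! is O(n!)

Therefore, the order from slowest to fastest is: B < C < D < A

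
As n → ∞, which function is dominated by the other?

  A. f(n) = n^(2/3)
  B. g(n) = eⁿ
A

f(n) = n^(2/3) is O(n^(2/3)), while g(n) = eⁿ is O(eⁿ).
Since O(n^(2/3)) grows slower than O(eⁿ), f(n) is dominated.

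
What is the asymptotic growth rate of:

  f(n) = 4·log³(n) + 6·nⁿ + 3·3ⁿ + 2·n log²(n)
Θ(nⁿ)

Order the terms by growth rate: 4·log³(n) ≺ 2·n log²(n) ≺ 3·3ⁿ ≺ 6·nⁿ.
The fastest-growing term 6·nⁿ dominates as n → ∞; dropping its constant factor gives Θ(nⁿ).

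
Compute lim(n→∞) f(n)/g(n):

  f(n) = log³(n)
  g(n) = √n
0

Since log³(n) (O(log³ n)) grows slower than √n (O(√n)),
the ratio f(n)/g(n) → 0 as n → ∞.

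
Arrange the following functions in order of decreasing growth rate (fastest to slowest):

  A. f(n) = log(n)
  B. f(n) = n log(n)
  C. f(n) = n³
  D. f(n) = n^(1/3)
C > B > D > A

Comparing growth rates:
C = n³ is O(n³)
B = n log(n) is O(n log n)
D = n^(1/3) is O(n^(1/3))
A = log(n) is O(log n)

Therefore, the order from fastest to slowest is: C > B > D > A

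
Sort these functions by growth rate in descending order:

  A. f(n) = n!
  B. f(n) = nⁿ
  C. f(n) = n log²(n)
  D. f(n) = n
B > A > C > D

Comparing growth rates:
B = nⁿ is O(nⁿ)
A = n! is O(n!)
C = n log²(n) is O(n log² n)
D = n is O(n)

Therefore, the order from fastest to slowest is: B > A > C > D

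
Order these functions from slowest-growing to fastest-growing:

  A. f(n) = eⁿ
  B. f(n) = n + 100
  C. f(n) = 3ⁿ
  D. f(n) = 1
D < B < A < C

Comparing growth rates:
D = 1 is O(1)
B = n + 100 is O(n)
A = eⁿ is O(eⁿ)
C = 3ⁿ is O(3ⁿ)

Therefore, the order from slowest to fastest is: D < B < A < C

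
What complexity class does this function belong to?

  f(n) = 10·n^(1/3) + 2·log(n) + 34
O(n^(1/3))

The dominant term in 10·n^(1/3) + 2·log(n) + 34 is 10·n^(1/3), which is Θ(n^(1/3)).
Lower-order terms (2·log(n), 34) are asymptotically negligible.
Constants are absorbed, so the tightest bound is O(n^(1/3)).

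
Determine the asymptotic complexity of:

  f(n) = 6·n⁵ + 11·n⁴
O(n⁵)

The dominant term in 6·n⁵ + 11·n⁴ is 6·n⁵, which is Θ(n⁵).
Lower-order terms (11·n⁴) are asymptotically negligible.
Constants are absorbed, so the tightest bound is O(n⁵).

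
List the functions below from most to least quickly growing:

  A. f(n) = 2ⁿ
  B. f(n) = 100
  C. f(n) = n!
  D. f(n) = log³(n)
C > A > D > B

Comparing growth rates:
C = n! is O(n!)
A = 2ⁿ is O(2ⁿ)
D = log³(n) is O(log³ n)
B = 100 is O(1)

Therefore, the order from fastest to slowest is: C > A > D > B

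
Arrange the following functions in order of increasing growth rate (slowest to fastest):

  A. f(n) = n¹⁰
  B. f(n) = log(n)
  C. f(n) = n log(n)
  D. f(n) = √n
B < D < C < A

Comparing growth rates:
B = log(n) is O(log n)
D = √n is O(√n)
C = n log(n) is O(n log n)
A = n¹⁰ is O(n¹⁰)

Therefore, the order from slowest to fastest is: B < D < C < A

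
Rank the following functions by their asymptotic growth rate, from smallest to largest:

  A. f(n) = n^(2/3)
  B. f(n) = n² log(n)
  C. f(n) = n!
A < B < C

Comparing growth rates:
A = n^(2/3) is O(n^(2/3))
B = n² log(n) is O(n² log n)
C = n! is O(n!)

Therefore, the order from slowest to fastest is: A < B < C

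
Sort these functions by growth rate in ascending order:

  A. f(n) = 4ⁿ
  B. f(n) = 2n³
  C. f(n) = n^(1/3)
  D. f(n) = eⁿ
C < B < D < A

Comparing growth rates:
C = n^(1/3) is O(n^(1/3))
B = 2n³ is O(n³)
D = eⁿ is O(eⁿ)
A = 4ⁿ is O(4ⁿ)

Therefore, the order from slowest to fastest is: C < B < D < A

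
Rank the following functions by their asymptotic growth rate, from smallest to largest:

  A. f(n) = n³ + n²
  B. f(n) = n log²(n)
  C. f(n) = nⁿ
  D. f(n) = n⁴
B < A < D < C

Comparing growth rates:
B = n log²(n) is O(n log² n)
A = n³ + n² is O(n³)
D = n⁴ is O(n⁴)
C = nⁿ is O(nⁿ)

Therefore, the order from slowest to fastest is: B < A < D < C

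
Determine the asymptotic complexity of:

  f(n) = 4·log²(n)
O(log² n)

The dominant term in 4·log²(n) is 4·log²(n), which is Θ(log² n).
Constants are absorbed, so the tightest bound is O(log² n).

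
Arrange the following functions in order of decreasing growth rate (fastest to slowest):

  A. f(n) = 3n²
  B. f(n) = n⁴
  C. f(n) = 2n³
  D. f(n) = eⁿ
D > B > C > A

Comparing growth rates:
D = eⁿ is O(eⁿ)
B = n⁴ is O(n⁴)
C = 2n³ is O(n³)
A = 3n² is O(n²)

Therefore, the order from fastest to slowest is: D > B > C > A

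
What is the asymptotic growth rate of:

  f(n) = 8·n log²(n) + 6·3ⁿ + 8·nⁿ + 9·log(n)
Θ(nⁿ)

Order the terms by growth rate: 9·log(n) ≺ 8·n log²(n) ≺ 6·3ⁿ ≺ 8·nⁿ.
The fastest-growing term 8·nⁿ dominates as n → ∞; dropping its constant factor gives Θ(nⁿ).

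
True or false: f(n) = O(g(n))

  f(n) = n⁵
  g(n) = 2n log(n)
False

f(n) = n⁵ is O(n⁵), and g(n) = 2n log(n) is O(n log n).
Since O(n⁵) grows faster than O(n log n), f(n) = O(g(n)) is false.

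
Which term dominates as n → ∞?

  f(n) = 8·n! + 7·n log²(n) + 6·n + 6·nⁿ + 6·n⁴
6·nⁿ

Looking at each term:
  - 8·n! is O(n!)
  - 7·n log²(n) is O(n log² n)
  - 6·n is O(n)
  - 6·nⁿ is O(nⁿ)
  - 6·n⁴ is O(n⁴)

The term 6·nⁿ (O(nⁿ)) grows fastest and dominates all others.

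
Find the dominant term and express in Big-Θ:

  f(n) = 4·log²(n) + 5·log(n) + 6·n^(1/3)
Θ(n^(1/3))

Order the terms by growth rate: 5·log(n) ≺ 4·log²(n) ≺ 6·n^(1/3).
The fastest-growing term 6·n^(1/3) dominates as n → ∞; dropping its constant factor gives Θ(n^(1/3)).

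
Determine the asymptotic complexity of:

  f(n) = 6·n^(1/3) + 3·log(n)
O(n^(1/3))

The dominant term in 6·n^(1/3) + 3·log(n) is 6·n^(1/3), which is Θ(n^(1/3)).
Lower-order terms (3·log(n)) are asymptotically negligible.
Constants are absorbed, so the tightest bound is O(n^(1/3)).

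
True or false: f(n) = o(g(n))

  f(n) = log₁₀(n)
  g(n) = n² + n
True

f(n) = log₁₀(n) is O(log n), and g(n) = n² + n is O(n²).
Since O(log n) grows strictly slower than O(n²), f(n) = o(g(n)) is true.
This means lim(n→∞) f(n)/g(n) = 0.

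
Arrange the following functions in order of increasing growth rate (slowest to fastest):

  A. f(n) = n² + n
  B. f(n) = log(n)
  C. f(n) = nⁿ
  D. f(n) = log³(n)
B < D < A < C

Comparing growth rates:
B = log(n) is O(log n)
D = log³(n) is O(log³ n)
A = n² + n is O(n²)
C = nⁿ is O(nⁿ)

Therefore, the order from slowest to fastest is: B < D < A < C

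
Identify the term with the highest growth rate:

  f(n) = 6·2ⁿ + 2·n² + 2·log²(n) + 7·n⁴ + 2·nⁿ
2·nⁿ

Looking at each term:
  - 6·2ⁿ is O(2ⁿ)
  - 2·n² is O(n²)
  - 2·log²(n) is O(log² n)
  - 7·n⁴ is O(n⁴)
  - 2·nⁿ is O(nⁿ)

The term 2·nⁿ (O(nⁿ)) grows fastest and dominates all others.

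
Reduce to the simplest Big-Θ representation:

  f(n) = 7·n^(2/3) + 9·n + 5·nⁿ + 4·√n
Θ(nⁿ)

Order the terms by growth rate: 4·√n ≺ 7·n^(2/3) ≺ 9·n ≺ 5·nⁿ.
The fastest-growing term 5·nⁿ dominates as n → ∞; dropping its constant factor gives Θ(nⁿ).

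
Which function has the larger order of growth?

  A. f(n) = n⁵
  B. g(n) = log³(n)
A

f(n) = n⁵ is O(n⁵), while g(n) = log³(n) is O(log³ n).
Since O(n⁵) grows faster than O(log³ n), f(n) dominates.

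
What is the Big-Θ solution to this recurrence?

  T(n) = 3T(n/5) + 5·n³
Θ(n³)

Master Theorem: a = 3, b = 5, f(n) = 5·n³.
Compute the critical exponent d = log₅(3) = 0.683.
Compare f(n) = Θ(n³) against n^d:
  k = 3 > d = 0.683, so f(n) = Ω(n^(d+ε)) — Case 3.
  Regularity: a·(n/b)^3/n^3 = a/b^3 = 3/125 < 1 ✓.
  The top-level work dominates: T(n) = Θ(f(n)) = Θ(n³).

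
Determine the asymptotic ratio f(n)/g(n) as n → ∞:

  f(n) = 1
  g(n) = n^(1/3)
0

Since 1 (O(1)) grows slower than n^(1/3) (O(n^(1/3))),
the ratio f(n)/g(n) → 0 as n → ∞.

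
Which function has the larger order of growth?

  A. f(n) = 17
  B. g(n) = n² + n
B

f(n) = 17 is O(1), while g(n) = n² + n is O(n²).
Since O(n²) grows faster than O(1), g(n) dominates.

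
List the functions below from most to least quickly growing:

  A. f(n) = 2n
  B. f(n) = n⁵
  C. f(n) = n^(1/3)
B > A > C

Comparing growth rates:
B = n⁵ is O(n⁵)
A = 2n is O(n)
C = n^(1/3) is O(n^(1/3))

Therefore, the order from fastest to slowest is: B > A > C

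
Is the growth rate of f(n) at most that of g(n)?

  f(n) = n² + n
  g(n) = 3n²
True

f(n) = n² + n and g(n) = 3n² are both O(n²).
Big-O permits equal growth rates (f ≤ c·g for some c), so f(n) = O(g(n)) is true.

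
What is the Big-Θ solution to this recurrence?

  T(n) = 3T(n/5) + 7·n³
Θ(n³)

Master Theorem: a = 3, b = 5, f(n) = 7·n³.
Compute the critical exponent d = log₅(3) = 0.683.
Compare f(n) = Θ(n³) against n^d:
  k = 3 > d = 0.683, so f(n) = Ω(n^(d+ε)) — Case 3.
  Regularity: a·(n/b)^3/n^3 = a/b^3 = 3/125 < 1 ✓.
  The top-level work dominates: T(n) = Θ(f(n)) = Θ(n³).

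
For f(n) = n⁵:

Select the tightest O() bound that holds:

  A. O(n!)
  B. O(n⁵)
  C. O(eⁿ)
B

f(n) = n⁵ is O(n⁵).
All listed options are valid Big-O bounds (upper bounds),
but O(n⁵) is the tightest (smallest valid bound).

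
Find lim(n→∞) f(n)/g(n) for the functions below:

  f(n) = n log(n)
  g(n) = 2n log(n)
1/2

Since n log(n) and 2n log(n) have the same growth rate (O(n log n)),
the ratio converges to a constant: 1/2.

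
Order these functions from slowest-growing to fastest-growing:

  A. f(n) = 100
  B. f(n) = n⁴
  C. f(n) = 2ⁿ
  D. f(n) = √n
A < D < B < C

Comparing growth rates:
A = 100 is O(1)
D = √n is O(√n)
B = n⁴ is O(n⁴)
C = 2ⁿ is O(2ⁿ)

Therefore, the order from slowest to fastest is: A < D < B < C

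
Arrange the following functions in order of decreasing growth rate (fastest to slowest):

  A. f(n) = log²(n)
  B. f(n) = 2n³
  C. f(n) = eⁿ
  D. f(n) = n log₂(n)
C > B > D > A

Comparing growth rates:
C = eⁿ is O(eⁿ)
B = 2n³ is O(n³)
D = n log₂(n) is O(n log n)
A = log²(n) is O(log² n)

Therefore, the order from fastest to slowest is: C > B > D > A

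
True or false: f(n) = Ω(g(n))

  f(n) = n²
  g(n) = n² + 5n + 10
True

f(n) = n² and g(n) = n² + 5n + 10 are both O(n²).
Big-Ω permits equal growth rates (f ≥ c·g for some c > 0), so f(n) = Ω(g(n)) is true.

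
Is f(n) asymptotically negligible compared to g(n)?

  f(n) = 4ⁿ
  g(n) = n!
True

f(n) = 4ⁿ is O(4ⁿ), and g(n) = n! is O(n!).
Since O(4ⁿ) grows strictly slower than O(n!), f(n) = o(g(n)) is true.
This means lim(n→∞) f(n)/g(n) = 0.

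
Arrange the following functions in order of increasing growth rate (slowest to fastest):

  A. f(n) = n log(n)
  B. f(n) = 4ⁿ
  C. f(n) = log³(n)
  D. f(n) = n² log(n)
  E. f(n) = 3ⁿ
C < A < D < E < B

Comparing growth rates:
C = log³(n) is O(log³ n)
A = n log(n) is O(n log n)
D = n² log(n) is O(n² log n)
E = 3ⁿ is O(3ⁿ)
B = 4ⁿ is O(4ⁿ)

Therefore, the order from slowest to fastest is: C < A < D < E < B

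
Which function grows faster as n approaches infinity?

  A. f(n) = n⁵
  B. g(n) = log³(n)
A

f(n) = n⁵ is O(n⁵), while g(n) = log³(n) is O(log³ n).
Since O(n⁵) grows faster than O(log³ n), f(n) dominates.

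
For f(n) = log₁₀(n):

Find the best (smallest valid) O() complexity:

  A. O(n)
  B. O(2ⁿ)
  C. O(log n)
C

f(n) = log₁₀(n) is O(log n).
All listed options are valid Big-O bounds (upper bounds),
but O(log n) is the tightest (smallest valid bound).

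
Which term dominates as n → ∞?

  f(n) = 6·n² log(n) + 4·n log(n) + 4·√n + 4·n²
6·n² log(n)

Looking at each term:
  - 6·n² log(n) is O(n² log n)
  - 4·n log(n) is O(n log n)
  - 4·√n is O(√n)
  - 4·n² is O(n²)

The term 6·n² log(n) (O(n² log n)) grows fastest and dominates all others.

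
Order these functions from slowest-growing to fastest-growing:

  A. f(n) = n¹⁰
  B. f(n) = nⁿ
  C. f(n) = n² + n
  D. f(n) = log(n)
D < C < A < B

Comparing growth rates:
D = log(n) is O(log n)
C = n² + n is O(n²)
A = n¹⁰ is O(n¹⁰)
B = nⁿ is O(nⁿ)

Therefore, the order from slowest to fastest is: D < C < A < B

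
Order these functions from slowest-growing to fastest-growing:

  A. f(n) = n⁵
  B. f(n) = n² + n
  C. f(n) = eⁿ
B < A < C

Comparing growth rates:
B = n² + n is O(n²)
A = n⁵ is O(n⁵)
C = eⁿ is O(eⁿ)

Therefore, the order from slowest to fastest is: B < A < C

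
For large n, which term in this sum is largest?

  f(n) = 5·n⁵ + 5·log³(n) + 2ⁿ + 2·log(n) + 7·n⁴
2ⁿ

Looking at each term:
  - 5·n⁵ is O(n⁵)
  - 5·log³(n) is O(log³ n)
  - 2ⁿ is O(2ⁿ)
  - 2·log(n) is O(log n)
  - 7·n⁴ is O(n⁴)

The term 2ⁿ (O(2ⁿ)) grows fastest and dominates all others.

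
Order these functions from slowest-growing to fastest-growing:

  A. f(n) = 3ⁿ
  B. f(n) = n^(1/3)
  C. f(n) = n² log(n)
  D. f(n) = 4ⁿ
B < C < A < D

Comparing growth rates:
B = n^(1/3) is O(n^(1/3))
C = n² log(n) is O(n² log n)
A = 3ⁿ is O(3ⁿ)
D = 4ⁿ is O(4ⁿ)

Therefore, the order from slowest to fastest is: B < C < A < D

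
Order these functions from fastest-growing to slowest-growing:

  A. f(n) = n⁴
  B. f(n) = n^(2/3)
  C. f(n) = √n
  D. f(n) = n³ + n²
A > D > B > C

Comparing growth rates:
A = n⁴ is O(n⁴)
D = n³ + n² is O(n³)
B = n^(2/3) is O(n^(2/3))
C = √n is O(√n)

Therefore, the order from fastest to slowest is: A > D > B > C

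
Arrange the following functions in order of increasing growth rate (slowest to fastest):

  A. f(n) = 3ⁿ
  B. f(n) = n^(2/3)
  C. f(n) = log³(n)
C < B < A

Comparing growth rates:
C = log³(n) is O(log³ n)
B = n^(2/3) is O(n^(2/3))
A = 3ⁿ is O(3ⁿ)

Therefore, the order from slowest to fastest is: C < B < A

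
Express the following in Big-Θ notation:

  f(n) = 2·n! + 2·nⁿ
Θ(nⁿ)

Order the terms by growth rate: 2·n! ≺ 2·nⁿ.
The fastest-growing term 2·nⁿ dominates as n → ∞; dropping its constant factor gives Θ(nⁿ).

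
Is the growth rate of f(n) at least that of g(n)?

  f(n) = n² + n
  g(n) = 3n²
True

f(n) = n² + n and g(n) = 3n² are both O(n²).
Big-Ω permits equal growth rates (f ≥ c·g for some c > 0), so f(n) = Ω(g(n)) is true.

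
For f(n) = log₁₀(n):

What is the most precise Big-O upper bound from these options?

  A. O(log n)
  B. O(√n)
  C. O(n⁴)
A

f(n) = log₁₀(n) is O(log n).
All listed options are valid Big-O bounds (upper bounds),
but O(log n) is the tightest (smallest valid bound).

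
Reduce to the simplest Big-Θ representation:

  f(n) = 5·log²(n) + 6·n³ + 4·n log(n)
Θ(n³)

Order the terms by growth rate: 5·log²(n) ≺ 4·n log(n) ≺ 6·n³.
The fastest-growing term 6·n³ dominates as n → ∞; dropping its constant factor gives Θ(n³).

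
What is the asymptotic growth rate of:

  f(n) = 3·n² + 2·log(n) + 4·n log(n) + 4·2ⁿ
Θ(2ⁿ)

Order the terms by growth rate: 2·log(n) ≺ 4·n log(n) ≺ 3·n² ≺ 4·2ⁿ.
The fastest-growing term 4·2ⁿ dominates as n → ∞; dropping its constant factor gives Θ(2ⁿ).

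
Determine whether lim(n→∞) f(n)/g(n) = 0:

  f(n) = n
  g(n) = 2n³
True

f(n) = n is O(n), and g(n) = 2n³ is O(n³).
Since O(n) grows strictly slower than O(n³), f(n) = o(g(n)) is true.
This means lim(n→∞) f(n)/g(n) = 0.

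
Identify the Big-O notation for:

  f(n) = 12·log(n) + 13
O(log n)

The dominant term in 12·log(n) + 13 is 12·log(n), which is Θ(log n).
Lower-order terms (13) are asymptotically negligible.
Constants are absorbed, so the tightest bound is O(log n).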